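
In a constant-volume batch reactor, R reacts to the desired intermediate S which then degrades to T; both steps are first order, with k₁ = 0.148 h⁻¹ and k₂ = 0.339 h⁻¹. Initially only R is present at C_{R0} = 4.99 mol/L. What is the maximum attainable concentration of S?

At the optimum, C_{S,max}/C_{R0} = (k₁/k₂)^[k₂/(k₂−k₁)].
= (0.148/0.339)^(0.339/(0.339−0.148)) = (0.4366)^(1.775) = 0.2297.
C_{S,max} = 0.2297×4.99 = 1.15 mol/L.

1.15 mol/L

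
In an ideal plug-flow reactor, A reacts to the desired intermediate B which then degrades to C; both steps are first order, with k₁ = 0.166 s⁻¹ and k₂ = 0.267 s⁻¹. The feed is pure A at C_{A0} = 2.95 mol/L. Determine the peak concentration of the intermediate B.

For a first-order series the maximum intermediate yield is C_{B,max}/C_{A0} = (k₁/k₂)^[k₂/(k₂−k₁)].
= (0.166/0.267)^(0.267/(0.267−0.166)) = (0.6217)^(2.644) = 0.2847.
C_{B,max} = 0.2847×2.95 = 0.840 mol/L.

0.840 mol/L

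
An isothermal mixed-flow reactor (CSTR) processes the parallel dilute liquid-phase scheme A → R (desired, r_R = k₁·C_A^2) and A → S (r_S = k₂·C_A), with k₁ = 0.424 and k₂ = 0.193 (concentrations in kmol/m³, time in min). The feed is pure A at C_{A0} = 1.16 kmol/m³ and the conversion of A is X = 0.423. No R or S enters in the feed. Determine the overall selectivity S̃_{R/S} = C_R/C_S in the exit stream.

Exit C_A = C_{A0}(1−X) = 1.16×0.577 = 0.6693 kmol/m³.
Rates in a CSTR are evaluated at the outlet concentration: r_R = 0.424×0.6693^2 = 0.1899, r_S = 0.193×0.6693 = 0.1292.
Overall selectivity = C_R/C_S = r_Rτ/(r_Sτ) = r_R/r_S = 1.47.

1.47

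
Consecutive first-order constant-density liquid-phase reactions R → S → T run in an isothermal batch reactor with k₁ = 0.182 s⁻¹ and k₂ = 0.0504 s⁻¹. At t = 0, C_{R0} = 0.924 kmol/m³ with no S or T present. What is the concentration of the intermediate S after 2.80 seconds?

0.342 kmol/m³

For first-order series with pure R initially, C_S(t) = k₁C_{R0}/(k₂−k₁)·(e^(−k₁t) − e^(−k₂t)).
e^(−k₁t) = e^(−0.182×2.80) = e^(−0.5096) = 0.6007; e^(−k₂t) = e^(−0.1411) = 0.8684.
C_S = 0.182×0.924/(0.0504−0.182) × (0.6007−0.8684) = (-1.278)×(-0.2676) = 0.3420 kmol/m³.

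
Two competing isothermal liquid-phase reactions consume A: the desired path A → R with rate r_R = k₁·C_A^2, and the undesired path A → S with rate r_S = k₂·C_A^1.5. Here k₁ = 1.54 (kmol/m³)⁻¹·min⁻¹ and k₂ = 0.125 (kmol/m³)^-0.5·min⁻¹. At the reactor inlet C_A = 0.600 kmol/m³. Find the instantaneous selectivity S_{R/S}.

9.54

S_{R/S} = r_R/r_S = (k₁·C_A^2)/(k₂·C_A^1.5) = (k₁/k₂)·C_A^0.5.
= (1.54×0.6000^2) / (0.125×0.6000^1.5) = 0.5544/0.05809 = 9.54.
Since the desired path is higher order in A, keeping C_A high (PFR or concentrated feed) favours R.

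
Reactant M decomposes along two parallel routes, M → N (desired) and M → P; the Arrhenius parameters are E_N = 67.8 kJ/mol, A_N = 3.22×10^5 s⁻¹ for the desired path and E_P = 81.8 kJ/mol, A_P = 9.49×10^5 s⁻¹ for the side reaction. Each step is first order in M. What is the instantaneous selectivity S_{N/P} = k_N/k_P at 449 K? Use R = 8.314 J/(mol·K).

k_N/k_P = (A_N/A_P)·exp[−(E_N−E_P)/(RT)] = (A_N/A_P)·exp[(E_P−E_N)/(RT)].
(E_P−E_N)/(RT) = (81.8−67.8)×10³/(8.314×449) = 14000/3733 = 3.750.
k_N/k_P = (3.22×10^5/9.49×10^5)·exp(3.750) = 0.3393 × 42.54 = 14.4.
Since E_N < E_P, lowering the temperature improves selectivity toward N.

14.4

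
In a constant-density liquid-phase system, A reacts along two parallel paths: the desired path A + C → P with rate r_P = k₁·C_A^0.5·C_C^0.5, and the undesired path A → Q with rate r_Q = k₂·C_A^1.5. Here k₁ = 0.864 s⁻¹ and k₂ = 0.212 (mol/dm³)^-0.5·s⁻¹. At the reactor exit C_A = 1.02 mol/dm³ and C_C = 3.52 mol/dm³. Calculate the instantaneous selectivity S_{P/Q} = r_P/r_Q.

S_{P/Q} = r_P/r_Q = (k₁·C_A^0.5·C_C^0.5)/(k₂·C_A^1.5) = (k₁/k₂)·C_A⁻¹·C_C^0.5.
= (0.864×1.020^0.5×3.520^0.5) / (0.212×1.020^1.5) = 1.637/0.2184 = 7.50.
The undesired path is higher order in A, so low C_A (CSTR or dilute feed) favours P.

7.50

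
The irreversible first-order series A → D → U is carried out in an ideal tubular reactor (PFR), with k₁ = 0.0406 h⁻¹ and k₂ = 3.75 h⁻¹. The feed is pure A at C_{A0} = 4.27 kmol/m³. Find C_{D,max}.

Evaluating C_D at τ_opt = ln(k₂/k₁)/(k₂−k₁) gives C_{D,max}/C_{A0} = (k₁/k₂)^[k₂/(k₂−k₁)].
= (0.0406/3.75)^(3.75/(3.75−0.0406)) = (0.01083)^(1.011) = 0.01030.
C_{D,max} = 0.01030×4.27 = 0.0440 kmol/m³.

0.0440 kmol/m³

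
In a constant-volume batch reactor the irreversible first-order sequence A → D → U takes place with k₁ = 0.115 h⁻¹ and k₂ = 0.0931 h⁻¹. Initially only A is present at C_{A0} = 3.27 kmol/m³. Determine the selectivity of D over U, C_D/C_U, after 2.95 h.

Solving the coupled first-order balances gives C_D(t) = [k₁/(k₂−k₁)]·C_{A0}·(e^(−k₁t) − e^(−k₂t)).
e^(−k₁t) = e^(−0.115×2.95) = e^(−0.3393) = 0.7123; e^(−k₂t) = e^(−0.2746) = 0.7598.
C_D = 0.115×3.27/(0.0931−0.115) × (0.7123−0.7598) = (-17.17)×(-0.04754) = 0.8163 kmol/m³.
C_A = C_{A0}e^(−k₁t) = 2.329 kmol/m³, so C_U = C_{A0}−C_A−C_D = 0.1245 kmol/m³; C_D/C_U = 6.56.

6.56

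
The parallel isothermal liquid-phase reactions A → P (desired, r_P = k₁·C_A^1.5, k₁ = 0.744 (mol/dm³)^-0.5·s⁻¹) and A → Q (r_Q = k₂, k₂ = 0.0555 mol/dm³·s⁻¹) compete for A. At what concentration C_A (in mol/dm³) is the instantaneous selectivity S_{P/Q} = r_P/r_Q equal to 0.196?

0.0598 mol/dm³

S_{P/Q} = (k₁/k₂)·C_A^1.5 ⇒ C_A = (S·k₂/k₁)^(1/1.5).
= (0.196×0.0555/0.744)^(0.6667) = (0.01462)^(0.6667) = 0.0598 mol/dm³.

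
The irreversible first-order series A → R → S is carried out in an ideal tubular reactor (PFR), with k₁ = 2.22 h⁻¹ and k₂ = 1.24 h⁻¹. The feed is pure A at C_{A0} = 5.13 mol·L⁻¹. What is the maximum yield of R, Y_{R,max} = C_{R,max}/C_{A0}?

0.479

For a first-order series the maximum intermediate yield is C_{R,max}/C_{A0} = (k₁/k₂)^[k₂/(k₂−k₁)].
= (2.22/1.24)^(1.24/(1.24−2.22)) = (1.790)^(-1.265) = 0.4786.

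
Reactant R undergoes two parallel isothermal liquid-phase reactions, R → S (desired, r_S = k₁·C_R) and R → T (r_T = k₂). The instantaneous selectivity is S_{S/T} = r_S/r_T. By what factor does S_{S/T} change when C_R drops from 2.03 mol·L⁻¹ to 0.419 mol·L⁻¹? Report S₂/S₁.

0.206

S_{S/T} = (k₁/k₂)·C_R, so S₂/S₁ = (C_{R,2}/C_{R,1}).
= 0.419/2.03 = 0.206.
Selectivity toward S falls as C_R falls — high-concentration operation is favoured.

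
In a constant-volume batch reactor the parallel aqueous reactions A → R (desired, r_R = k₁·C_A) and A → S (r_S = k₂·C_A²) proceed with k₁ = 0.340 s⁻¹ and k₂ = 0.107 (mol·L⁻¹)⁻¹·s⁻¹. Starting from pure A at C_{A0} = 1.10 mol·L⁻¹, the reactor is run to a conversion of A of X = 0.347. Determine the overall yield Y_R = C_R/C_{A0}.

C_A = C_{A0}(1−X) = 0.7183 mol·L⁻¹.
Along a PFR/batch, dC_R/dC_A = −r_R/(r_R+r_S) = −k₁/(k₁+k₂·C_A).
Integrating from C_{A0} to C_A: C_R = (0.340/0.107)·ln[(0.340+0.107·1.10)/(0.340+0.107·0.718)] = 3.178·ln(0.4577/0.4169) = 0.2970 mol·L⁻¹.
Y_R = C_R/C_{A0} = 0.2970/1.10 = 0.270.

0.270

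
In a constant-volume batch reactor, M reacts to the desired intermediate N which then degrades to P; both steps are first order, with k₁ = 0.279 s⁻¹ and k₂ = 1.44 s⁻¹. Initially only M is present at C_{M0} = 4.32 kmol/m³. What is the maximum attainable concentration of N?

Evaluating C_N at t_opt = ln(k₂/k₁)/(k₂−k₁) gives C_{N,max}/C_{M0} = (k₁/k₂)^[k₂/(k₂−k₁)].
= (0.279/1.44)^(1.44/(1.44−0.279)) = (0.1938)^(1.240) = 0.1306.
C_{N,max} = 0.1306×4.32 = 0.564 kmol/m³.

0.564 kmol/m³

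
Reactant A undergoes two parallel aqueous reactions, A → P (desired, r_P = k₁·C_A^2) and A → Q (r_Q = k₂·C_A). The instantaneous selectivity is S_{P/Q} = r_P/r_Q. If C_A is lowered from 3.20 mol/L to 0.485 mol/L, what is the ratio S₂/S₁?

0.152

S_{P/Q} = (k₁/k₂)·C_A, so S₂/S₁ = (C_{A,2}/C_{A,1}).
= 0.485/3.20 = 0.152.
Selectivity toward P falls as C_A falls — high-concentration operation is favoured.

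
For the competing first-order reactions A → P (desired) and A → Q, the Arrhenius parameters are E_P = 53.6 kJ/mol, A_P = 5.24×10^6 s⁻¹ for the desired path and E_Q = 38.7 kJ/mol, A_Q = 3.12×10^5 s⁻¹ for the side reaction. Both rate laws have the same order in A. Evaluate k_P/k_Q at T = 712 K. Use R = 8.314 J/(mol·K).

1.36

With equal orders, S_{P/Q} = k_P/k_Q = (A_P/A_Q)·exp[(E_Q−E_P)/(RT)].
(E_Q−E_P)/(RT) = (38.7−53.6)×10³/(8.314×712) = -14900/5920 = -2.517.
k_P/k_Q = (5.24×10^6/3.12×10^5)·exp(-2.517) = 16.79 × 0.08070 = 1.36.
Since E_P > E_Q, raising the temperature improves selectivity toward P.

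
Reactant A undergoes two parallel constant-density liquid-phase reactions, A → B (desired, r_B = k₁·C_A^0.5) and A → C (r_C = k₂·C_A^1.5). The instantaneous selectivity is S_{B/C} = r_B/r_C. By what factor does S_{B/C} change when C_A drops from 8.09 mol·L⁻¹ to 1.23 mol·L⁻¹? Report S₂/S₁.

S_{B/C} = (k₁/k₂)·C_A⁻¹, so S₂/S₁ = (C_{A,2}/C_{A,1})⁻¹.
= 8.09/1.23 = 6.58.

6.58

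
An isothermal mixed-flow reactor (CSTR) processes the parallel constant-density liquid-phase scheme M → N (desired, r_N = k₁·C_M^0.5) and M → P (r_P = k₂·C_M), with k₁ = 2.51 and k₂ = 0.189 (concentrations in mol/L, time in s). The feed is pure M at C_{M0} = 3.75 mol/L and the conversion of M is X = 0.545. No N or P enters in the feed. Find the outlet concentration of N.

1.86 mol/L

Exit C_M = C_{M0}(1−X) = 3.75×0.455 = 1.706 mol/L.
Rates in a CSTR are evaluated at the outlet concentration: r_N = 2.51×1.706^0.5 = 3.279, r_P = 0.189×1.706 = 0.3225.
Fraction of consumed M going to N: r_N/(r_N+r_P) = 0.9105.
C_N = 0.9105·C_{M0}·X = 0.9105×3.75×0.545 = 1.86 mol/L.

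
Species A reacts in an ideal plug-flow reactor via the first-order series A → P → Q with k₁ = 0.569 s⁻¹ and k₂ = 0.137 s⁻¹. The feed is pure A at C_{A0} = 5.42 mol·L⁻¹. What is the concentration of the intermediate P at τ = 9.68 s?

1.87 mol·L⁻¹

Solving the coupled first-order balances gives C_P(τ) = [k₁/(k₂−k₁)]·C_{A0}·(e^(−k₁τ) − e^(−k₂τ)).
e^(−k₁τ) = e^(−0.569×9.68) = e^(−5.508) = 0.004055; e^(−k₂τ) = e^(−1.326) = 0.2655.
C_P = 0.569×5.42/(0.137−0.569) × (0.004055−0.2655) = (-7.139)×(-0.2614) = 1.866 mol·L⁻¹.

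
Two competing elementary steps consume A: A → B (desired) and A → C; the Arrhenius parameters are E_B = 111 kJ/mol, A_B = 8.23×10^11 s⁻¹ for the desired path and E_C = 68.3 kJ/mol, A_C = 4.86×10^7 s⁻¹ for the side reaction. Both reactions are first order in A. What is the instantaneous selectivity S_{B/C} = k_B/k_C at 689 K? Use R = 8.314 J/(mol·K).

9.81

k_B/k_C = (A_B/A_C)·exp[−(E_B−E_C)/(RT)] = (A_B/A_C)·exp[(E_C−E_B)/(RT)].
(E_C−E_B)/(RT) = (68.3−111)×10³/(8.314×689) = -42700/5728 = -7.454.
k_B/k_C = (8.23×10^11/4.86×10^7)·exp(-7.454) = 16934 × 5.790×10^-4 = 9.81.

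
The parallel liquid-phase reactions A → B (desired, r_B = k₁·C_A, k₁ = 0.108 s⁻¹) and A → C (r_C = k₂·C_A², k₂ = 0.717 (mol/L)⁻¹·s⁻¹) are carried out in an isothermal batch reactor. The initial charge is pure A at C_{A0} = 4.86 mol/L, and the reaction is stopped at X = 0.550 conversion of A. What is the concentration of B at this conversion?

C_A = C_{A0}(1−X) = 2.187 mol/L.
Along a PFR/batch, dC_B/dC_A = −r_B/(r_B+r_C) = −k₁/(k₁+k₂·C_A).
Integrating from C_{A0} to C_A: C_B = (0.108/0.717)·ln[(0.108+0.717·4.86)/(0.108+0.717·2.19)] = 0.1506·ln(3.593/1.676) = 0.1148 mol/L.

0.115 mol/L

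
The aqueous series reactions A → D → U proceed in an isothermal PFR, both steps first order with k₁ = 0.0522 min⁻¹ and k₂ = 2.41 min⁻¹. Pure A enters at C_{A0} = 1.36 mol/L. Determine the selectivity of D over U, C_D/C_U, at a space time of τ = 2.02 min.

For first-order series with pure A initially, C_D(τ) = k₁C_{A0}/(k₂−k₁)·(e^(−k₁τ) − e^(−k₂τ)).
e^(−k₁τ) = e^(−0.0522×2.02) = e^(−0.1054) = 0.8999; e^(−k₂τ) = e^(−4.868) = 0.007687.
C_D = 0.0522×1.36/(2.41−0.0522) × (0.8999−0.007687) = 0.03011×0.8922 = 0.02686 mol/L.
C_A = C_{A0}e^(−k₁τ) = 1.224 mol/L, so C_U = C_{A0}−C_A−C_D = 0.1092 mol/L; C_D/C_U = 0.246.

0.246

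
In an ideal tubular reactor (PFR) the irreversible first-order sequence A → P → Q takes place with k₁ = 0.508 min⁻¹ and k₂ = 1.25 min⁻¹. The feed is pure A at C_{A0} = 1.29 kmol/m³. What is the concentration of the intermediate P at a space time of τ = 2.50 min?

For first-order series with pure A initially, C_P(τ) = k₁C_{A0}/(k₂−k₁)·(e^(−k₁τ) − e^(−k₂τ)).
e^(−k₁τ) = e^(−0.508×2.50) = e^(−1.270) = 0.2808; e^(−k₂τ) = e^(−3.125) = 0.04394.
C_P = 0.508×1.29/(1.25−0.508) × (0.2808−0.04394) = 0.8832×0.2369 = 0.2092 kmol/m³.

0.209 kmol/m³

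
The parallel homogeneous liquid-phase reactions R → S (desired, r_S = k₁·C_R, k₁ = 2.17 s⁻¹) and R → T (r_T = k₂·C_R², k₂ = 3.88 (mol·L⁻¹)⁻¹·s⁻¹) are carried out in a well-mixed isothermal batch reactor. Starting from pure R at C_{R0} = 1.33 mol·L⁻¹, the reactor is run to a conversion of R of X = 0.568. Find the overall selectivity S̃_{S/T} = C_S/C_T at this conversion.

C_R = C_{R0}(1−X) = 0.5746 mol·L⁻¹.
Along a PFR/batch, dC_S/dC_R = −r_S/(r_S+r_T) = −k₁/(k₁+k₂·C_R).
Integrating from C_{R0} to C_R: C_S = (2.17/3.88)·ln[(2.17+3.88·1.33)/(2.17+3.88·0.575)] = 0.5593·ln(7.330/4.399) = 0.2856 mol·L⁻¹.
C_T = (C_{R0}−C_R)−C_S = 0.4699 mol·L⁻¹; S̃_{S/T} = 0.2856/0.4699 = 0.608.

0.608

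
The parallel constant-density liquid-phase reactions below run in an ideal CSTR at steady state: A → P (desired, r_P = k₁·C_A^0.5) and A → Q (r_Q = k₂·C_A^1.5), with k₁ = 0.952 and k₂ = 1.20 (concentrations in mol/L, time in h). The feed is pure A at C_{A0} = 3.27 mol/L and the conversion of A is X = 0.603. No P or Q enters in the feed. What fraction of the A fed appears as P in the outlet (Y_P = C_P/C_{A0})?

0.229

Exit C_A = C_{A0}(1−X) = 3.27×0.397 = 1.298 mol/L.
Rates in a CSTR are evaluated at the outlet concentration: r_P = 0.952×1.298^0.5 = 1.085, r_Q = 1.20×1.298^1.5 = 1.775.
Fraction of consumed A going to P: r_P/(r_P+r_Q) = 0.3793.
C_P = 0.3793·C_{A0}·X = 0.3793×3.27×0.603 = 0.748 mol/L; Y_P = C_P/C_{A0} = 0.229.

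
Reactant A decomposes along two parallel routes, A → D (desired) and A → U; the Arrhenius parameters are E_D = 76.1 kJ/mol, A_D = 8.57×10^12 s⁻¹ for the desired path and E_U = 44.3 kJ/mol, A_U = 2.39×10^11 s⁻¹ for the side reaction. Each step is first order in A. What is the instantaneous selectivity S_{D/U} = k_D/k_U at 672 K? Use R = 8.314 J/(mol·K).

0.121

k_D/k_U = (A_D/A_U)·exp[−(E_D−E_U)/(RT)] = (A_D/A_U)·exp[(E_U−E_D)/(RT)].
(E_U−E_D)/(RT) = (44.3−76.1)×10³/(8.314×672) = -31800/5587 = -5.692.
k_D/k_U = (8.57×10^12/2.39×10^11)·exp(-5.692) = 35.86 × 0.003374 = 0.121.
Since E_D > E_U, raising the temperature improves selectivity toward D.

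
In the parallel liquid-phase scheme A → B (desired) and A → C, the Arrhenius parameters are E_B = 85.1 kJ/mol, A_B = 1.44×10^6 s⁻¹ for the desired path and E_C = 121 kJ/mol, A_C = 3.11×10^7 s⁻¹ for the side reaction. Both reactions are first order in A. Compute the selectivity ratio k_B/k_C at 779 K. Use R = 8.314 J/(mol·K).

11.8

With equal orders, S_{B/C} = k_B/k_C = (A_B/A_C)·exp[(E_C−E_B)/(RT)].
(E_C−E_B)/(RT) = (121−85.1)×10³/(8.314×779) = 35900/6477 = 5.543.
k_B/k_C = (1.44×10^6/3.11×10^7)·exp(5.543) = 0.04630 × 255.5 = 11.8.
Since E_B < E_C, lowering the temperature improves selectivity toward B.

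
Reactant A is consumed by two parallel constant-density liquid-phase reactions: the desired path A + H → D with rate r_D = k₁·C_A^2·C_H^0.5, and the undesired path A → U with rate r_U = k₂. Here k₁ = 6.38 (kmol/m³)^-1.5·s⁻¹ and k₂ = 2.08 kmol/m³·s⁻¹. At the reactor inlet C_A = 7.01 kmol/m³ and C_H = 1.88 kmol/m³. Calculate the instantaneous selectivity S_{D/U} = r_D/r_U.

S_{D/U} = r_D/r_U = (k₁·C_A^2·C_H^0.5)/(k₂) = (k₁/k₂)·C_A^2·C_H^0.5.
= (6.38×7.010^2×1.880^0.5) / (2.08) = 429.9/2.080 = 207.

207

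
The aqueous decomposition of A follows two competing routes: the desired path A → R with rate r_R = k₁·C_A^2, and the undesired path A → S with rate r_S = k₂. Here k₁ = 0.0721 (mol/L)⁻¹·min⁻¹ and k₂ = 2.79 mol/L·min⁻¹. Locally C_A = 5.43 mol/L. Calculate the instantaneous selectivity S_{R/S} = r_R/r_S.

0.762

S_{R/S} = r_R/r_S = (k₁·C_A^2)/(k₂) = (k₁/k₂)·C_A^2.
= (0.0721×5.430^2) / (2.79) = 2.126/2.790 = 0.762.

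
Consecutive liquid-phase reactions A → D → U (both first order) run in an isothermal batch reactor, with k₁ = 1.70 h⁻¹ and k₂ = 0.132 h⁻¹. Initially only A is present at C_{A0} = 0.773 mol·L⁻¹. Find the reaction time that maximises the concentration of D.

The intermediate peaks when r₁ = r₂, i.e. k₁e^(−k₁t) = k₂e^(−k₂t), giving t_opt = ln(k₂/k₁)/(k₂−k₁).
= ln(0.132/1.70)/(0.132−1.70) = ln(0.07765)/-1.568 = -2.556/-1.568 = 1.63 h.

1.63 h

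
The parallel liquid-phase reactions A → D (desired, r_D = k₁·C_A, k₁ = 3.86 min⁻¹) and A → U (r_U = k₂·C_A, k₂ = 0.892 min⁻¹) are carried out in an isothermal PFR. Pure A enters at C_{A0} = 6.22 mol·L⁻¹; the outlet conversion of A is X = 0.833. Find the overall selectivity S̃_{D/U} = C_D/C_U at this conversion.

C_A = C_{A0}(1−X) = 1.039 mol·L⁻¹.
Both paths are first order in A, so the instantaneous fraction to D is constant: dC_D/d(−C_A) = k₁/(k₁+k₂) = 0.8123.
C_D = 0.8123·(C_{A0}−C_A) = 0.8123×5.181 = 4.21 mol·L⁻¹.
C_U = (C_{A0}−C_A)−C_D = 0.9726 mol·L⁻¹; S̃_{D/U} = 4.209/0.9726 = 4.33.

4.33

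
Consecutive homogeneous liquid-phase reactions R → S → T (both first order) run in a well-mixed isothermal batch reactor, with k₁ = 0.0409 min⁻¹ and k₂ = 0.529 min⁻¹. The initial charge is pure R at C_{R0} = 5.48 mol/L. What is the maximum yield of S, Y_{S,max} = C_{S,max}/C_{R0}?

Evaluating C_S at t_opt = ln(k₂/k₁)/(k₂−k₁) gives C_{S,max}/C_{R0} = (k₁/k₂)^[k₂/(k₂−k₁)].
= (0.0409/0.529)^(0.529/(0.529−0.0409)) = (0.07732)^(1.084) = 0.06239.

0.0624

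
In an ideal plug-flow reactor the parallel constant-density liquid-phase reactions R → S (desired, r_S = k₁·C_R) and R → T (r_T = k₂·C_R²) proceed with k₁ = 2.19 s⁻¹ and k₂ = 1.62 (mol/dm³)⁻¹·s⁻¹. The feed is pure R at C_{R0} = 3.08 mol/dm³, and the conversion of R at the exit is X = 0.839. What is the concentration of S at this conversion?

1.18 mol/dm³

C_R = C_{R0}(1−X) = 0.4959 mol/dm³.
Along a PFR/batch, dC_S/dC_R = −r_S/(r_S+r_T) = −k₁/(k₁+k₂·C_R).
Integrating from C_{R0} to C_R: C_S = (2.19/1.62)·ln[(2.19+1.62·3.08)/(2.19+1.62·0.496)] = 1.352·ln(7.180/2.993) = 1.183 mol/dm³.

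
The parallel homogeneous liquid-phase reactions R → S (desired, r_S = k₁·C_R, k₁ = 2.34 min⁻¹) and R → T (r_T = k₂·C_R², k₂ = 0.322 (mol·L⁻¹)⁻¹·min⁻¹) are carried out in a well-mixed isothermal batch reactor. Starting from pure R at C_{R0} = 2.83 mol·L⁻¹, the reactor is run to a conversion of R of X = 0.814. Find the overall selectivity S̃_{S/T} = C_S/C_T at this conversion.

4.46

C_R = C_{R0}(1−X) = 0.5264 mol·L⁻¹.
Along a PFR/batch, dC_S/dC_R = −r_S/(r_S+r_T) = −k₁/(k₁+k₂·C_R).
Integrating from C_{R0} to C_R: C_S = (2.34/0.322)·ln[(2.34+0.322·2.83)/(2.34+0.322·0.526)] = 7.267·ln(3.251/2.509) = 1.882 mol·L⁻¹.
C_T = (C_{R0}−C_R)−C_S = 0.4217 mol·L⁻¹; S̃_{S/T} = 1.882/0.4217 = 4.46.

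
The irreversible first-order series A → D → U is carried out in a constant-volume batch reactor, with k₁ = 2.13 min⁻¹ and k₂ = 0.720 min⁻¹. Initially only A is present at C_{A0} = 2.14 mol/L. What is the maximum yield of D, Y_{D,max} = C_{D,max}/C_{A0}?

For a first-order series the maximum intermediate yield is C_{D,max}/C_{A0} = (k₁/k₂)^[k₂/(k₂−k₁)].
= (2.13/0.720)^(0.720/(0.720−2.13)) = (2.958)^(-0.5106) = 0.5747.

0.575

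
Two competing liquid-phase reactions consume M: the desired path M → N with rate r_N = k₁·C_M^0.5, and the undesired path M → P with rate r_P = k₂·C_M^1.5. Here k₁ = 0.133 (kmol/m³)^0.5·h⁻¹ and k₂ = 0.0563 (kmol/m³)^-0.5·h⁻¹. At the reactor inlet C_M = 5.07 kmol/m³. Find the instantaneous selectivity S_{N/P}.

S_{N/P} = r_N/r_P = (k₁·C_M^0.5)/(k₂·C_M^1.5) = (k₁/k₂)·C_M⁻¹.
= (0.133×5.070^0.5) / (0.0563×5.070^1.5) = 0.2995/0.6427 = 0.466.

0.466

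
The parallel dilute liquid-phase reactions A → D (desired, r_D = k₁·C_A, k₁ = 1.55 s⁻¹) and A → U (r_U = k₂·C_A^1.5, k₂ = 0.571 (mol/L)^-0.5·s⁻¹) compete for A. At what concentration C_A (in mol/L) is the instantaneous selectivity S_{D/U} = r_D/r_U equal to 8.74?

0.0965 mol/L

S_{D/U} = (k₁/k₂)·C_A^-0.5 ⇒ C_A = (S·k₂/k₁)^(-2).
= (8.74×0.571/1.55)^(-2) = (3.220)^(-2) = 0.0965 mol/L.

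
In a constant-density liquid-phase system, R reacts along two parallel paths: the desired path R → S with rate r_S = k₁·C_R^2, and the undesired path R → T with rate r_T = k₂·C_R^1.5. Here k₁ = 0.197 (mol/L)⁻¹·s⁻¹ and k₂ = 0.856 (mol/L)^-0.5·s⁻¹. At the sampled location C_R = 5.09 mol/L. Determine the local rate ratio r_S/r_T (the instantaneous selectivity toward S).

0.519

S_{S/T} = r_S/r_T = (k₁·C_R^2)/(k₂·C_R^1.5) = (k₁/k₂)·C_R^0.5.
= (0.197×5.090^2) / (0.856×5.090^1.5) = 5.104/9.830 = 0.519.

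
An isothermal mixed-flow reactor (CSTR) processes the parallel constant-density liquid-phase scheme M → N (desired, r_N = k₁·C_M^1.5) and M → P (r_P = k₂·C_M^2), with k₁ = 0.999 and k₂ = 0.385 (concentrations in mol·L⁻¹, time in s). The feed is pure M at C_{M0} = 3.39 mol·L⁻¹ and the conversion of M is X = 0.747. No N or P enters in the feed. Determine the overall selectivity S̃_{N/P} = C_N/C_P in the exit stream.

2.80

Exit C_M = C_{M0}(1−X) = 3.39×0.253 = 0.8577 mol·L⁻¹.
In a CSTR the entire volume is at exit conditions, so r_N = 0.999×0.8577^1.5 = 0.7935 and r_P = 0.385×0.8577^2 = 0.2832.
Overall selectivity = C_N/C_P = r_Nτ/(r_Pτ) = r_N/r_P = 2.80.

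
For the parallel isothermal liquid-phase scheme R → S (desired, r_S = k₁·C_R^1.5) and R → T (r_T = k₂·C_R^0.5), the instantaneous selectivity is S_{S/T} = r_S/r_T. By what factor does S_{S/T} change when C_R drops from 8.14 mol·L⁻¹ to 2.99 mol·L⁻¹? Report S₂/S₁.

0.367

S_{S/T} = (k₁/k₂)·C_R, so S₂/S₁ = (C_{R,2}/C_{R,1}).
= 2.99/8.14 = 0.367.
Selectivity toward S falls as C_R falls — high-concentration operation is favoured.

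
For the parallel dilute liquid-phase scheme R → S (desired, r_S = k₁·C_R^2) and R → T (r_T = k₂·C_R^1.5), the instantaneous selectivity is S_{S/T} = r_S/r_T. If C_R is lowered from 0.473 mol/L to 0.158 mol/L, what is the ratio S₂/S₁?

0.578

S_{S/T} = (k₁/k₂)·C_R^0.5, so S₂/S₁ = (C_{R,2}/C_{R,1})^0.5.
= (0.158/0.473)^0.5 = (0.3340)^0.5 = 0.578.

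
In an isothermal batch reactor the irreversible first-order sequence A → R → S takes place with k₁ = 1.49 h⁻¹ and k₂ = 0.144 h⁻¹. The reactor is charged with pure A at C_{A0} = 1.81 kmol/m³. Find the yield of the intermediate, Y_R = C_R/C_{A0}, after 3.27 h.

The intermediate concentration in a first-order A→B→C sequence is C_R = k₁C_{A0}(e^(−k₁t) − e^(−k₂t))/(k₂−k₁).
e^(−k₁t) = e^(−1.49×3.27) = e^(−4.872) = 0.007656; e^(−k₂t) = e^(−0.4709) = 0.6245.
C_R = 1.49×1.81/(0.144−1.49) × (0.007656−0.6245) = (-2.004)×(-0.6168) = 1.236 kmol/m³.
Y_R = C_R/C_{A0} = 1.236/1.81 = 0.683.

0.683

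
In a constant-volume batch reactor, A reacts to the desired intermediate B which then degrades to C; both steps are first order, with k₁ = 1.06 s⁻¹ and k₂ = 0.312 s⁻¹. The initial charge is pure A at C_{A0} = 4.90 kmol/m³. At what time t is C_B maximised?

1.64 s

Setting dC_B/dt = 0 gives t_opt = ln(k₂/k₁)/(k₂−k₁).
= ln(0.312/1.06)/(0.312−1.06) = ln(0.2943)/-0.7480 = -1.223/-0.7480 = 1.64 s.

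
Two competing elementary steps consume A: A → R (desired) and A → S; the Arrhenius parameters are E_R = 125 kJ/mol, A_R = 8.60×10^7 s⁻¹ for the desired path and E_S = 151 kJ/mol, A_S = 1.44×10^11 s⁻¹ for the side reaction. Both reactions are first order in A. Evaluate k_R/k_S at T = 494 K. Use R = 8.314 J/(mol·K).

Since both paths have the same order in A, the concentration cancels and S_{R/S} = k_R/k_S = (A_R/A_S)·exp[(E_S−E_R)/(RT)].
(E_S−E_R)/(RT) = (151−125)×10³/(8.314×494) = 26000/4107 = 6.330.
k_R/k_S = (8.60×10^7/1.44×10^11)·exp(6.330) = 5.972×10^-4 × 561.4 = 0.335.

0.335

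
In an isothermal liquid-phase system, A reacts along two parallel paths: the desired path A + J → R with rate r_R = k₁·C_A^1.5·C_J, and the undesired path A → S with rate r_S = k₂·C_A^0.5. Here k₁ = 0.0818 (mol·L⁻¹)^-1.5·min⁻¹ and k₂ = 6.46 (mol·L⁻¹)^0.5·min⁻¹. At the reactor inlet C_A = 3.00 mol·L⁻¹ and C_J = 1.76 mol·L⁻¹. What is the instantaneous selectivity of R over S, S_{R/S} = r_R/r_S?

S_{R/S} = r_R/r_S = (k₁·C_A^1.5·C_J)/(k₂·C_A^0.5) = (k₁/k₂)·C_A·C_J.
= (0.0818×3.000^1.5×1.760) / (6.46×3.000^0.5) = 0.7481/11.19 = 0.0669.

0.0669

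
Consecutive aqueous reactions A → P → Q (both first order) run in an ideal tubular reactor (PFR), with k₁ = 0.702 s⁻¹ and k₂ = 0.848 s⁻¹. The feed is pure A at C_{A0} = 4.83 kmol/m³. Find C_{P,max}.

1.61 kmol/m³

For a first-order series the maximum intermediate yield is C_{P,max}/C_{A0} = (k₁/k₂)^[k₂/(k₂−k₁)].
= (0.702/0.848)^(0.848/(0.848−0.702)) = (0.8278)^(5.808) = 0.3337.
C_{P,max} = 0.3337×4.83 = 1.61 kmol/m³.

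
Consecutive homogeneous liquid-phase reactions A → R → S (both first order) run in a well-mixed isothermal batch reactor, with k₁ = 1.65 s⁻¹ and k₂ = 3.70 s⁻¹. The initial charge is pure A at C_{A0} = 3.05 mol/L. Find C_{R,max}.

Evaluating C_R at t_opt = ln(k₂/k₁)/(k₂−k₁) gives C_{R,max}/C_{A0} = (k₁/k₂)^[k₂/(k₂−k₁)].
= (1.65/3.70)^(3.70/(3.70−1.65)) = (0.4459)^(1.805) = 0.2328.
C_{R,max} = 0.2328×3.05 = 0.710 mol/L.

0.710 mol/L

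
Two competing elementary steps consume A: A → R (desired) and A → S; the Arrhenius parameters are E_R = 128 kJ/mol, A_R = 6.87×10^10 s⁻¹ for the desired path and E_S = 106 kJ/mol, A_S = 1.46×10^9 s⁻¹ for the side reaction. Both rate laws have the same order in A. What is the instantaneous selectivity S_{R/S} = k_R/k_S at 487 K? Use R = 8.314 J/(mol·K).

Since both paths have the same order in A, the concentration cancels and S_{R/S} = k_R/k_S = (A_R/A_S)·exp[(E_S−E_R)/(RT)].
(E_S−E_R)/(RT) = (106−128)×10³/(8.314×487) = -22000/4049 = -5.434.
k_R/k_S = (6.87×10^10/1.46×10^9)·exp(-5.434) = 47.05 × 0.004368 = 0.206.

0.206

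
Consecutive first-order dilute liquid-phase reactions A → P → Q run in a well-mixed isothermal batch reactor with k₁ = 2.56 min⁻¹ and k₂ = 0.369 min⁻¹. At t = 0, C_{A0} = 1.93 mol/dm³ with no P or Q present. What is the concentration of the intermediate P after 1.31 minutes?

1.31 mol/dm³

For first-order series with pure A initially, C_P(t) = k₁C_{A0}/(k₂−k₁)·(e^(−k₁t) − e^(−k₂t)).
e^(−k₁t) = e^(−2.56×1.31) = e^(−3.354) = 0.03496; e^(−k₂t) = e^(−0.4834) = 0.6167.
C_P = 2.56×1.93/(0.369−2.56) × (0.03496−0.6167) = (-2.255)×(-0.5817) = 1.312 mol/dm³.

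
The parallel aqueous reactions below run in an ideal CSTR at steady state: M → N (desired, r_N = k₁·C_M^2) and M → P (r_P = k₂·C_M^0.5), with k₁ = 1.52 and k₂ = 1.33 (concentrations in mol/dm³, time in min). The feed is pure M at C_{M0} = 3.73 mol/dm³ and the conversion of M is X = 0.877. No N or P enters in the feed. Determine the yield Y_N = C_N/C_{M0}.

0.230

Exit C_M = C_{M0}(1−X) = 3.73×0.123 = 0.4588 mol/dm³.
Rates in a CSTR are evaluated at the outlet concentration: r_N = 1.52×0.4588^2 = 0.3199, r_P = 1.33×0.4588^0.5 = 0.9009.
Fraction of consumed M going to N: r_N/(r_N+r_P) = 0.2621.
C_N = 0.2621·C_{M0}·X = 0.2621×3.73×0.877 = 0.857 mol/dm³; Y_N = C_N/C_{M0} = 0.230.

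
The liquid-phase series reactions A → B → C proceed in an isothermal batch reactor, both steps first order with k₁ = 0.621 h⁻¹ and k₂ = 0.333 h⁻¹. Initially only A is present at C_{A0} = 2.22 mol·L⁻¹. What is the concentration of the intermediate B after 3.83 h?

0.893 mol·L⁻¹

Solving the coupled first-order balances gives C_B(t) = [k₁/(k₂−k₁)]·C_{A0}·(e^(−k₁t) − e^(−k₂t)).
e^(−k₁t) = e^(−0.621×3.83) = e^(−2.378) = 0.09270; e^(−k₂t) = e^(−1.275) = 0.2793.
C_B = 0.621×2.22/(0.333−0.621) × (0.09270−0.2793) = (-4.787)×(-0.1866) = 0.8934 mol·L⁻¹.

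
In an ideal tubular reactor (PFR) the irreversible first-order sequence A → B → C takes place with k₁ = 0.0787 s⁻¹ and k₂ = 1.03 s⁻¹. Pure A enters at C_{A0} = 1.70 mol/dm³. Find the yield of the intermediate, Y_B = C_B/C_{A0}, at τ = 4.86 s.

The intermediate concentration in a first-order A→B→C sequence is C_B = k₁C_{A0}(e^(−k₁τ) − e^(−k₂τ))/(k₂−k₁).
e^(−k₁τ) = e^(−0.0787×4.86) = e^(−0.3825) = 0.6822; e^(−k₂τ) = e^(−5.006) = 0.006699.
C_B = 0.0787×1.70/(1.03−0.0787) × (0.6822−0.006699) = 0.1406×0.6755 = 0.09500 mol/dm³.
Y_B = C_B/C_{A0} = 0.09500/1.70 = 0.0559.

0.0559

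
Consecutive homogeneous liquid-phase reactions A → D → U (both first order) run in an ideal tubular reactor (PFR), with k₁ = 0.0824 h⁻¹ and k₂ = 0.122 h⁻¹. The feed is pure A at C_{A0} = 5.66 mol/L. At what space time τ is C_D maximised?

9.91 h

Setting dC_D/dτ = 0 gives τ_opt = ln(k₂/k₁)/(k₂−k₁).
= ln(0.122/0.0824)/(0.122−0.0824) = ln(1.481)/0.03960 = 0.3924/0.03960 = 9.91 h.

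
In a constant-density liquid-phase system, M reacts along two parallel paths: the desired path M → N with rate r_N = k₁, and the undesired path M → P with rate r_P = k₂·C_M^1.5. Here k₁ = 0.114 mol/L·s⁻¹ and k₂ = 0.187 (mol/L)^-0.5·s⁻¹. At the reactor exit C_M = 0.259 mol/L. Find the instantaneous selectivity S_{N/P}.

4.63

S_{N/P} = r_N/r_P = (k₁)/(k₂·C_M^1.5) = (k₁/k₂)·C_M^-1.5.
= (0.114) / (0.187×0.2590^1.5) = 0.1140/0.02465 = 4.63.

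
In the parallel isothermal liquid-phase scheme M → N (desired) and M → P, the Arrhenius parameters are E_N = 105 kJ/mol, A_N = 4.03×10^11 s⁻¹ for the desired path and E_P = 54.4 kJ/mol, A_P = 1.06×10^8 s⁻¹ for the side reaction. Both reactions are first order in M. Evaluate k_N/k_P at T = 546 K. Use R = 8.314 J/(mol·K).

0.0548

With equal orders, S_{N/P} = k_N/k_P = (A_N/A_P)·exp[(E_P−E_N)/(RT)].
(E_P−E_N)/(RT) = (54.4−105)×10³/(8.314×546) = -50600/4539 = -11.15.
k_N/k_P = (4.03×10^11/1.06×10^8)·exp(-11.15) = 3802 × 1.442×10^-5 = 0.0548.
Since E_N > E_P, raising the temperature improves selectivity toward N.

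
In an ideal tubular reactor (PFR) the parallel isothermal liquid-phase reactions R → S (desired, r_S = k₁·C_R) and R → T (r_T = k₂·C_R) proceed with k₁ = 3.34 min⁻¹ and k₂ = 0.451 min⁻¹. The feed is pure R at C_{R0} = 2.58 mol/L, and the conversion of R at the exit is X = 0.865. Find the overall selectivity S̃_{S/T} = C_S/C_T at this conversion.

C_R = C_{R0}(1−X) = 0.3483 mol/L.
Both paths are first order in R, so the instantaneous fraction to S is constant: dC_S/d(−C_R) = k₁/(k₁+k₂) = 0.8810.
C_S = 0.8810·(C_{R0}−C_R) = 0.8810×2.232 = 1.97 mol/L.
C_T = (C_{R0}−C_R)−C_S = 0.2655 mol/L; S̃_{S/T} = 1.966/0.2655 = 7.41.

7.41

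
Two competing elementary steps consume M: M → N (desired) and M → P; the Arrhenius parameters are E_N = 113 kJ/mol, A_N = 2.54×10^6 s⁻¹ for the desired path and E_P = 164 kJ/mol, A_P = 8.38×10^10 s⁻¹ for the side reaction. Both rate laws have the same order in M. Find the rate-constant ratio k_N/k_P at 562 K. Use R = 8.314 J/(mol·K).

1.67

k_N/k_P = (A_N/A_P)·exp[−(E_N−E_P)/(RT)] = (A_N/A_P)·exp[(E_P−E_N)/(RT)].
(E_P−E_N)/(RT) = (164−113)×10³/(8.314×562) = 51000/4672 = 10.92.
k_N/k_P = (2.54×10^6/8.38×10^10)·exp(10.92) = 3.031×10^-5 × 54995 = 1.67.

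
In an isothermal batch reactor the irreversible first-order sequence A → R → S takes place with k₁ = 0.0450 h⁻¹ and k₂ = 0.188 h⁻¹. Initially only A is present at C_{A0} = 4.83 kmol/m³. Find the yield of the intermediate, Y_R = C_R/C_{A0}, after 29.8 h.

0.0812

Solving the coupled first-order balances gives C_R(t) = [k₁/(k₂−k₁)]·C_{A0}·(e^(−k₁t) − e^(−k₂t)).
e^(−k₁t) = e^(−0.0450×29.8) = e^(−1.341) = 0.2616; e^(−k₂t) = e^(−5.602) = 0.003689.
C_R = 0.0450×4.83/(0.188−0.0450) × (0.2616−0.003689) = 1.520×0.2579 = 0.3920 kmol/m³.
Y_R = C_R/C_{A0} = 0.3920/4.83 = 0.0812.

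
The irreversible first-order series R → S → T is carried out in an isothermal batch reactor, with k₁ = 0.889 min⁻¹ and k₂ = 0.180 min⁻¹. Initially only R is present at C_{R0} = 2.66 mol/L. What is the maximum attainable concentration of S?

For a first-order series the maximum intermediate yield is C_{S,max}/C_{R0} = (k₁/k₂)^[k₂/(k₂−k₁)].
= (0.889/0.180)^(0.180/(0.180−0.889)) = (4.939)^(-0.2539) = 0.6667.
C_{S,max} = 0.6667×2.66 = 1.77 mol/L.

1.77 mol/L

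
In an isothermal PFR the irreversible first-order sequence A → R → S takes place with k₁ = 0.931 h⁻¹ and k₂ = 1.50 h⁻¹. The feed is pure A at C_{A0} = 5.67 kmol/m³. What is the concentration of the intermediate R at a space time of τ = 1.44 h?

1.36 kmol/m³

Solving the coupled first-order balances gives C_R(τ) = [k₁/(k₂−k₁)]·C_{A0}·(e^(−k₁τ) − e^(−k₂τ)).
e^(−k₁τ) = e^(−0.931×1.44) = e^(−1.341) = 0.2617; e^(−k₂τ) = e^(−2.160) = 0.1153.
C_R = 0.931×5.67/(1.50−0.931) × (0.2617−0.1153) = 9.277×0.1464 = 1.358 kmol/m³.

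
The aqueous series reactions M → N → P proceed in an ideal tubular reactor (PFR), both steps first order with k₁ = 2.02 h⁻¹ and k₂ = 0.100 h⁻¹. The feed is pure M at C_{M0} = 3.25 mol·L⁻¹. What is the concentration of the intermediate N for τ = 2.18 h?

The intermediate concentration in a first-order A→B→C sequence is C_N = k₁C_{M0}(e^(−k₁τ) − e^(−k₂τ))/(k₂−k₁).
e^(−k₁τ) = e^(−2.02×2.18) = e^(−4.404) = 0.01223; e^(−k₂τ) = e^(−0.2180) = 0.8041.
C_N = 2.02×3.25/(0.100−2.02) × (0.01223−0.8041) = (-3.419)×(-0.7919) = 2.708 mol·L⁻¹.

2.71 mol·L⁻¹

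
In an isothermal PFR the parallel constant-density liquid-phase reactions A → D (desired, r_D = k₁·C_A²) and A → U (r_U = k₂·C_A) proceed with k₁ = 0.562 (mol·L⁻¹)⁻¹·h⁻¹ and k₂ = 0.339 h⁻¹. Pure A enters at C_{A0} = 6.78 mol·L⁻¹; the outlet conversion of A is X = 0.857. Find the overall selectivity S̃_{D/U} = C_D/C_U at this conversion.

C_A = C_{A0}(1−X) = 0.9695 mol·L⁻¹.
Along a PFR/batch, dC_U/dC_A = −r_U/(r_D+r_U) = −k₂/(k₂+k₁·C_A).
Integrating from C_{A0} to C_A: C_U = (0.339/0.562)·ln[(0.339+0.562·6.78)/(0.339+0.562·0.970)] = 0.6032·ln(4.149/0.8839) = 0.9328 mol·L⁻¹.
Then C_D = (C_{A0}−C_A) − C_U = 5.810 − 0.9328 = 4.878 mol·L⁻¹.
S̃_{D/U} = C_D/C_U = 4.878/0.9328 = 5.23.

5.23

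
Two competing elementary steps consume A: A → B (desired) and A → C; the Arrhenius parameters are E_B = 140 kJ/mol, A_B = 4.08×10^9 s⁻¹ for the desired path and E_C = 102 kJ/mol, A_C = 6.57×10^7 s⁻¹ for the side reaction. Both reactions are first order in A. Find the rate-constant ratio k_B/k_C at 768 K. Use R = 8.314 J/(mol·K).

0.162

With equal orders, S_{B/C} = k_B/k_C = (A_B/A_C)·exp[(E_C−E_B)/(RT)].
(E_C−E_B)/(RT) = (102−140)×10³/(8.314×768) = -38000/6385 = -5.951.
k_B/k_C = (4.08×10^9/6.57×10^7)·exp(-5.951) = 62.10 × 0.002602 = 0.162.
Since E_B > E_C, raising the temperature improves selectivity toward B.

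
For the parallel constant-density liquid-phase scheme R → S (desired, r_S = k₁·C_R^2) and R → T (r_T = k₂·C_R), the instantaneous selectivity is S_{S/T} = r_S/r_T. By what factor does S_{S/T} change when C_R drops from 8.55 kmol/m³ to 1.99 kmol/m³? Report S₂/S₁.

S_{S/T} = (k₁/k₂)·C_R, so S₂/S₁ = (C_{R,2}/C_{R,1}).
= 1.99/8.55 = 0.233.

0.233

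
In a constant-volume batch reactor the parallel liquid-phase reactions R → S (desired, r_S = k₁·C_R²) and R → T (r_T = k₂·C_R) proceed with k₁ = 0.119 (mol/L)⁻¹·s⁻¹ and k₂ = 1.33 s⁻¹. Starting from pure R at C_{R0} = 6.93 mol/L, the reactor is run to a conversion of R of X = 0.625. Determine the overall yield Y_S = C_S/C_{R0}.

C_R = C_{R0}(1−X) = 2.599 mol/L.
Along a PFR/batch, dC_T/dC_R = −r_T/(r_S+r_T) = −k₂/(k₂+k₁·C_R).
Integrating from C_{R0} to C_R: C_T = (1.33/0.119)·ln[(1.33+0.119·6.93)/(1.33+0.119·2.60)] = 11.18·ln(2.155/1.639) = 3.056 mol/L.
Then C_S = (C_{R0}−C_R) − C_T = 4.331 − 3.056 = 1.276 mol/L.
Y_S = C_S/C_{R0} = 1.276/6.93 = 0.184.

0.184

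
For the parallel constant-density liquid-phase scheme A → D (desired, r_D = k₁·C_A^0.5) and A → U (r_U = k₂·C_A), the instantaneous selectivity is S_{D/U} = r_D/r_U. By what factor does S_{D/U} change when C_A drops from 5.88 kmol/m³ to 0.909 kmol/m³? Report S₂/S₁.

2.54

S_{D/U} = (k₁/k₂)·C_A^-0.5, so S₂/S₁ = (C_{A,2}/C_{A,1})^-0.5.
= (0.909/5.88)^(-0.5) = (0.1546)^(-0.5) = 2.54.
Selectivity toward D rises as C_A falls — low-concentration operation is favoured.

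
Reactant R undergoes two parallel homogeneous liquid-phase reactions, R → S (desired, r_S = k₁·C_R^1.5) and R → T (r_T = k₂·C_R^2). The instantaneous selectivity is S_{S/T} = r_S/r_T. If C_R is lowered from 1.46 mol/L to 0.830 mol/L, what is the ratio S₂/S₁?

1.33

S_{S/T} = (k₁/k₂)·C_R^-0.5, so S₂/S₁ = (C_{R,2}/C_{R,1})^-0.5.
= (0.830/1.46)^(-0.5) = (0.5685)^(-0.5) = 1.33.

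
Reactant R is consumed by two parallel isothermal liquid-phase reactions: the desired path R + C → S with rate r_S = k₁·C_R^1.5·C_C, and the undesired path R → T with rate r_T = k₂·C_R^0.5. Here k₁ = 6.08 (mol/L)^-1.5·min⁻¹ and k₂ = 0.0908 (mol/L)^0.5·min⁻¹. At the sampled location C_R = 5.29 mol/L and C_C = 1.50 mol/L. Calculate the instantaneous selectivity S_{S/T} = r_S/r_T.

531

S_{S/T} = r_S/r_T = (k₁·C_R^1.5·C_C)/(k₂·C_R^0.5) = (k₁/k₂)·C_R·C_C.
= (6.08×5.290^1.5×1.500) / (0.0908×5.290^0.5) = 111.0/0.2088 = 531.
Since the desired path is higher order in R, keeping C_R high (PFR or concentrated feed) favours S.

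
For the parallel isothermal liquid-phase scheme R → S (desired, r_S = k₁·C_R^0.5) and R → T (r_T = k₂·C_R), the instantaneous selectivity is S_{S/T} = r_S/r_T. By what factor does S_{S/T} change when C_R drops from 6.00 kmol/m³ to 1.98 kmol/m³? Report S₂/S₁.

S_{S/T} = (k₁/k₂)·C_R^-0.5, so S₂/S₁ = (C_{R,2}/C_{R,1})^-0.5.
= (1.98/6.00)^(-0.5) = (0.3300)^(-0.5) = 1.74.
Selectivity toward S rises as C_R falls — low-concentration operation is favoured.

1.74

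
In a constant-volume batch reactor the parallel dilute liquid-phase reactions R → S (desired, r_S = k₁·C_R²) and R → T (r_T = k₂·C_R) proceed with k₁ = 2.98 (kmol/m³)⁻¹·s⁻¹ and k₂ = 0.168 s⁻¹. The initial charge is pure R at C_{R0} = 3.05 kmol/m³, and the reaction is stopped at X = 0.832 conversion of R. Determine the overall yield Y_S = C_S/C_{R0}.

C_R = C_{R0}(1−X) = 0.5124 kmol/m³.
Along a PFR/batch, dC_T/dC_R = −r_T/(r_S+r_T) = −k₂/(k₂+k₁·C_R).
Integrating from C_{R0} to C_R: C_T = (0.168/2.98)·ln[(0.168+2.98·3.05)/(0.168+2.98·0.512)] = 0.05638·ln(9.257/1.695) = 0.09571 kmol/m³.
Then C_S = (C_{R0}−C_R) − C_T = 2.538 − 0.09571 = 2.442 kmol/m³.
Y_S = C_S/C_{R0} = 2.442/3.05 = 0.801.

0.801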